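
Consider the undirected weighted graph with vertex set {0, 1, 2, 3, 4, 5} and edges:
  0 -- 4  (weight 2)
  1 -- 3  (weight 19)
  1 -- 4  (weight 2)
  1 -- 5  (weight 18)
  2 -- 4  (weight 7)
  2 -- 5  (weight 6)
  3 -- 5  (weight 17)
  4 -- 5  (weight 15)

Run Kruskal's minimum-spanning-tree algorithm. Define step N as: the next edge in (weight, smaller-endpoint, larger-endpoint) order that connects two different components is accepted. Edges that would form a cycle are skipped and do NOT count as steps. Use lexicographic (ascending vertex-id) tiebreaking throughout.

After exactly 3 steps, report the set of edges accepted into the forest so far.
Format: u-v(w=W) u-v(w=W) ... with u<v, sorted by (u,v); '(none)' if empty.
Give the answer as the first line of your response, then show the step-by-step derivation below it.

0-4(w=2) 1-4(w=2) 2-5(w=6)

step 1: add edge 0-4 (w=2); MST = {0-4(w=2)}
step 2: add edge 1-4 (w=2); MST = {0-4(w=2) 1-4(w=2)}
step 3: add edge 2-5 (w=6); MST = {0-4(w=2) 1-4(w=2) 2-5(w=6)}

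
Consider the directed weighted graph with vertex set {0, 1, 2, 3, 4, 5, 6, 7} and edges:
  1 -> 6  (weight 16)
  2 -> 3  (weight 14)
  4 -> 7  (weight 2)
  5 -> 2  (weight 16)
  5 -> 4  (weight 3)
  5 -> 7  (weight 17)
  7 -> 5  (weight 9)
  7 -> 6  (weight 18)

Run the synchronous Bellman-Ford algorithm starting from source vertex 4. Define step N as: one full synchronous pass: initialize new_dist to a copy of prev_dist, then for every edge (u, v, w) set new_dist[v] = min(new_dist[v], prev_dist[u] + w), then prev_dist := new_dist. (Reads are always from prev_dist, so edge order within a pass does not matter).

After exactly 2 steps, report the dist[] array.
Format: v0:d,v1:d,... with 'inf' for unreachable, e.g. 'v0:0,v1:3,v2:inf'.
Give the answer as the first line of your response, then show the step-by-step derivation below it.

v0:inf,v1:inf,v2:inf,v3:inf,v4:0,v5:11,v6:20,v7:2

step 1: dist = v0:inf,v1:inf,v2:inf,v3:inf,v4:0,v5:inf,v6:inf,v7:2
step 2: dist = v0:inf,v1:inf,v2:inf,v3:inf,v4:0,v5:11,v6:20,v7:2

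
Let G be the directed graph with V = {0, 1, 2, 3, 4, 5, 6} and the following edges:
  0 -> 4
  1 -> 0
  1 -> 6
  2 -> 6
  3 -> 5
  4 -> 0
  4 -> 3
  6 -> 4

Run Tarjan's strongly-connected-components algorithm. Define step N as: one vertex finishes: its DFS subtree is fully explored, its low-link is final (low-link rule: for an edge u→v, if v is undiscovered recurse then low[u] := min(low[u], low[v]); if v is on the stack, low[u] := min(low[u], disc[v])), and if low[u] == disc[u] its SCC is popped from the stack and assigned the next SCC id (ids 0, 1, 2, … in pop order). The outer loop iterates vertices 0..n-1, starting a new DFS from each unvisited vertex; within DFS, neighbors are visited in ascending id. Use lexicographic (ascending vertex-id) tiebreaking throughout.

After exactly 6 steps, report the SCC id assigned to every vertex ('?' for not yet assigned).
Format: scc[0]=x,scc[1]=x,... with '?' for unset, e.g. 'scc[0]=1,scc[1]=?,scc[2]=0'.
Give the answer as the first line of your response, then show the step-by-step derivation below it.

scc[0]=2,scc[1]=4,scc[2]=?,scc[3]=1,scc[4]=2,scc[5]=0,scc[6]=3

step 1: low=(low[0]=0,low[1]=?,low[2]=?,low[3]=2,low[4]=0,low[5]=3,low[6]=?); scc=(scc[0]=?,scc[1]=?,scc[2]=?,scc[3]=?,scc[4]=?,scc[5]=0,scc[6]=?)
step 2: low=(low[0]=0,low[1]=?,low[2]=?,low[3]=2,low[4]=0,low[5]=3,low[6]=?); scc=(scc[0]=?,scc[1]=?,scc[2]=?,scc[3]=1,scc[4]=?,scc[5]=0,scc[6]=?)
step 3: low=(low[0]=0,low[1]=?,low[2]=?,low[3]=2,low[4]=0,low[5]=3,low[6]=?); scc=(scc[0]=?,scc[1]=?,scc[2]=?,scc[3]=1,scc[4]=?,scc[5]=0,scc[6]=?)
step 4: low=(low[0]=0,low[1]=?,low[2]=?,low[3]=2,low[4]=0,low[5]=3,low[6]=?); scc=(scc[0]=2,scc[1]=?,scc[2]=?,scc[3]=1,scc[4]=2,scc[5]=0,scc[6]=?)
step 5: low=(low[0]=0,low[1]=4,low[2]=?,low[3]=2,low[4]=0,low[5]=3,low[6]=5); scc=(scc[0]=2,scc[1]=?,scc[2]=?,scc[3]=1,scc[4]=2,scc[5]=0,scc[6]=3)
step 6: low=(low[0]=0,low[1]=4,low[2]=?,low[3]=2,low[4]=0,low[5]=3,low[6]=5); scc=(scc[0]=2,scc[1]=4,scc[2]=?,scc[3]=1,scc[4]=2,scc[5]=0,scc[6]=3)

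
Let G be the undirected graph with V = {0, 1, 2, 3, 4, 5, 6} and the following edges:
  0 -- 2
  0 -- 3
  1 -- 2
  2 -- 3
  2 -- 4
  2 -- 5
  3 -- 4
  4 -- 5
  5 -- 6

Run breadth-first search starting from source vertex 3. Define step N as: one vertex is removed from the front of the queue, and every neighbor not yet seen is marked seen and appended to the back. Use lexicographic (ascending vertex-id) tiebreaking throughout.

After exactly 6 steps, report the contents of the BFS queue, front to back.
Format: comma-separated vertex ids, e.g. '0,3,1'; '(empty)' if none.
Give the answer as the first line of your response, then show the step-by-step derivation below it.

6

step 1: dequeue 3; queue=[0,2,4]; order=3
step 2: dequeue 0; queue=[2,4]; order=3,0
step 3: dequeue 2; queue=[4,1,5]; order=3,0,2
step 4: dequeue 4; queue=[1,5]; order=3,0,2,4
step 5: dequeue 1; queue=[5]; order=3,0,2,4,1
step 6: dequeue 5; queue=[6]; order=3,0,2,4,1,5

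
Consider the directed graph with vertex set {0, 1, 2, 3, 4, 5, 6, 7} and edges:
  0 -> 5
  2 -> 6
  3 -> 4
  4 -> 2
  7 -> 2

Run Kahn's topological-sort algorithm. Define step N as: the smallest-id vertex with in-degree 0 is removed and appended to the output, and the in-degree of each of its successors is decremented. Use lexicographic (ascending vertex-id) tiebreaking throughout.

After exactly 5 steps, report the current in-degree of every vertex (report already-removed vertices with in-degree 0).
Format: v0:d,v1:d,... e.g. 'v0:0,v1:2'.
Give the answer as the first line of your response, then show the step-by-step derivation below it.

v0:0,v1:0,v2:1,v3:0,v4:0,v5:0,v6:1,v7:0

step 1: output 0; order=[0]; indeg=(0,0,2,0,1,0,1,0)
step 2: output 1; order=[0,1]; indeg=(0,0,2,0,1,0,1,0)
step 3: output 3; order=[0,1,3]; indeg=(0,0,2,0,0,0,1,0)
step 4: output 4; order=[0,1,3,4]; indeg=(0,0,1,0,0,0,1,0)
step 5: output 5; order=[0,1,3,4,5]; indeg=(0,0,1,0,0,0,1,0)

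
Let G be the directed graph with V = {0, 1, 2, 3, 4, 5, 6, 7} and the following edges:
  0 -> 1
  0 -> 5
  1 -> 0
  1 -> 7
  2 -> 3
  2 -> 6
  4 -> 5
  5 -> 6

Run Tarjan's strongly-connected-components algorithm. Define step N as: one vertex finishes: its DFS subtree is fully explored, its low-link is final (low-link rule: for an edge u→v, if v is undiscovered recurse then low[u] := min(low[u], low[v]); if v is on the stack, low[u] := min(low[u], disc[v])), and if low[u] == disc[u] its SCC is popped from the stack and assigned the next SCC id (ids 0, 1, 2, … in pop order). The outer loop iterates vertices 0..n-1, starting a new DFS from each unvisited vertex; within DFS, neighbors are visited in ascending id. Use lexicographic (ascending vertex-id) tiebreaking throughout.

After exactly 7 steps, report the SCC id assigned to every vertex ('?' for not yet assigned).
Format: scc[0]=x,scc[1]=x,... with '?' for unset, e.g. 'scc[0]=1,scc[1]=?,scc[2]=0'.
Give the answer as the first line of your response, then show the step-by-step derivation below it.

scc[0]=3,scc[1]=3,scc[2]=5,scc[3]=4,scc[4]=?,scc[5]=2,scc[6]=1,scc[7]=0

step 1: low=(low[0]=0,low[1]=0,low[2]=?,low[3]=?,low[4]=?,low[5]=?,low[6]=?,low[7]=2); scc=(scc[0]=?,scc[1]=?,scc[2]=?,scc[3]=?,scc[4]=?,scc[5]=?,scc[6]=?,scc[7]=0)
step 2: low=(low[0]=0,low[1]=0,low[2]=?,low[3]=?,low[4]=?,low[5]=?,low[6]=?,low[7]=2); scc=(scc[0]=?,scc[1]=?,scc[2]=?,scc[3]=?,scc[4]=?,scc[5]=?,scc[6]=?,scc[7]=0)
step 3: low=(low[0]=0,low[1]=0,low[2]=?,low[3]=?,low[4]=?,low[5]=3,low[6]=4,low[7]=2); scc=(scc[0]=?,scc[1]=?,scc[2]=?,scc[3]=?,scc[4]=?,scc[5]=?,scc[6]=1,scc[7]=0)
step 4: low=(low[0]=0,low[1]=0,low[2]=?,low[3]=?,low[4]=?,low[5]=3,low[6]=4,low[7]=2); scc=(scc[0]=?,scc[1]=?,scc[2]=?,scc[3]=?,scc[4]=?,scc[5]=2,scc[6]=1,scc[7]=0)
step 5: low=(low[0]=0,low[1]=0,low[2]=?,low[3]=?,low[4]=?,low[5]=3,low[6]=4,low[7]=2); scc=(scc[0]=3,scc[1]=3,scc[2]=?,scc[3]=?,scc[4]=?,scc[5]=2,scc[6]=1,scc[7]=0)
step 6: low=(low[0]=0,low[1]=0,low[2]=5,low[3]=6,low[4]=?,low[5]=3,low[6]=4,low[7]=2); scc=(scc[0]=3,scc[1]=3,scc[2]=?,scc[3]=4,scc[4]=?,scc[5]=2,scc[6]=1,scc[7]=0)
step 7: low=(low[0]=0,low[1]=0,low[2]=5,low[3]=6,low[4]=?,low[5]=3,low[6]=4,low[7]=2); scc=(scc[0]=3,scc[1]=3,scc[2]=5,scc[3]=4,scc[4]=?,scc[5]=2,scc[6]=1,scc[7]=0)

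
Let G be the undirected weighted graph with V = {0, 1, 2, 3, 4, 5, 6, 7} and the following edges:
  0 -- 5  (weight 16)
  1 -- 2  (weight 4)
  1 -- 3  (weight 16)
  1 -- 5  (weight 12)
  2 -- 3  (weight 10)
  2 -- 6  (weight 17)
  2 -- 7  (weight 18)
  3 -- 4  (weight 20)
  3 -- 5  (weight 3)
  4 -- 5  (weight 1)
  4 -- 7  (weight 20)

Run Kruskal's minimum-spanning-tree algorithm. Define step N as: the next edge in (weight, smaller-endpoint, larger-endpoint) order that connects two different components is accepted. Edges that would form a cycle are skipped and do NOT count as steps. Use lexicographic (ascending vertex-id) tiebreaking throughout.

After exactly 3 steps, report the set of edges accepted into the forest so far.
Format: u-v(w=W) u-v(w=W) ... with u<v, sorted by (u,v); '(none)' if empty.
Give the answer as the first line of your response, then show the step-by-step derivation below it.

1-2(w=4) 3-5(w=3) 4-5(w=1)

step 1: add edge 4-5 (w=1); MST = {4-5(w=1)}
step 2: add edge 3-5 (w=3); MST = {3-5(w=3) 4-5(w=1)}
step 3: add edge 1-2 (w=4); MST = {1-2(w=4) 3-5(w=3) 4-5(w=1)}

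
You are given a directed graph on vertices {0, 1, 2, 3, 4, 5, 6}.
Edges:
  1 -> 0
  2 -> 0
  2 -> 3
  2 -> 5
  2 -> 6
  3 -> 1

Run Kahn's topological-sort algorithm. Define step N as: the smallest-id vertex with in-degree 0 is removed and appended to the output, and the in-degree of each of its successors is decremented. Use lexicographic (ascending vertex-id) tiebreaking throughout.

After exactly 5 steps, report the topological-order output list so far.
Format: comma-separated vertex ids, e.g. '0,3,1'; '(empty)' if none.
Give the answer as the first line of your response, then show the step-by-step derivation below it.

2,3,1,0,4

step 1: output 2; order=[2]; indeg=(1,1,0,0,0,0,0)
step 2: output 3; order=[2,3]; indeg=(1,0,0,0,0,0,0)
step 3: output 1; order=[2,3,1]; indeg=(0,0,0,0,0,0,0)
step 4: output 0; order=[2,3,1,0]; indeg=(0,0,0,0,0,0,0)
step 5: output 4; order=[2,3,1,0,4]; indeg=(0,0,0,0,0,0,0)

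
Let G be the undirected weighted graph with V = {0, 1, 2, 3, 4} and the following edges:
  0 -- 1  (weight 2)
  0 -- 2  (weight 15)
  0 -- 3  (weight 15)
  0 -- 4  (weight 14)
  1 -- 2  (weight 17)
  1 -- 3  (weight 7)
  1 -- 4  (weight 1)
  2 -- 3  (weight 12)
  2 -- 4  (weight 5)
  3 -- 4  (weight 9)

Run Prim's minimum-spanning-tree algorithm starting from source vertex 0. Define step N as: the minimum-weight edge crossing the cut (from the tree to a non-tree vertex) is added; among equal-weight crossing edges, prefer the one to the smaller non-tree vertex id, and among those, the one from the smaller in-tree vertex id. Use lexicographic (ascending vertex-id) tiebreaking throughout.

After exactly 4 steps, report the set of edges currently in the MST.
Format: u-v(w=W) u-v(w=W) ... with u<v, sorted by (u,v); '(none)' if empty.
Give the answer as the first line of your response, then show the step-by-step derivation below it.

0-1(w=2) 1-3(w=7) 1-4(w=1) 2-4(w=5)

step 1: add edge 0-1 (w=2); MST = {0-1(w=2)}
step 2: add edge 1-4 (w=1); MST = {0-1(w=2) 1-4(w=1)}
step 3: add edge 2-4 (w=5); MST = {0-1(w=2) 1-4(w=1) 2-4(w=5)}
step 4: add edge 1-3 (w=7); MST = {0-1(w=2) 1-3(w=7) 1-4(w=1) 2-4(w=5)}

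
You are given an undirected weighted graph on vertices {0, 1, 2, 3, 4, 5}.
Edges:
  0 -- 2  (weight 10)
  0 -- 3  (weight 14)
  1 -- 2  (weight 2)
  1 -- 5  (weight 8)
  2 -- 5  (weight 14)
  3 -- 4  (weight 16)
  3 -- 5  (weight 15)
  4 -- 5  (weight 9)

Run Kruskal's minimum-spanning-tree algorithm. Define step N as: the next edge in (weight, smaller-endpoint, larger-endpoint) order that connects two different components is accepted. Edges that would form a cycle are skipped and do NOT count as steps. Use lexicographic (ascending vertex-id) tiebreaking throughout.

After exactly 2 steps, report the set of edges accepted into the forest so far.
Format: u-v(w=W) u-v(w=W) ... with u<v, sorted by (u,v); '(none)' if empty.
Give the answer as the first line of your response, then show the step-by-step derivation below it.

1-2(w=2) 1-5(w=8)

step 1: add edge 1-2 (w=2); MST = {1-2(w=2)}
step 2: add edge 1-5 (w=8); MST = {1-2(w=2) 1-5(w=8)}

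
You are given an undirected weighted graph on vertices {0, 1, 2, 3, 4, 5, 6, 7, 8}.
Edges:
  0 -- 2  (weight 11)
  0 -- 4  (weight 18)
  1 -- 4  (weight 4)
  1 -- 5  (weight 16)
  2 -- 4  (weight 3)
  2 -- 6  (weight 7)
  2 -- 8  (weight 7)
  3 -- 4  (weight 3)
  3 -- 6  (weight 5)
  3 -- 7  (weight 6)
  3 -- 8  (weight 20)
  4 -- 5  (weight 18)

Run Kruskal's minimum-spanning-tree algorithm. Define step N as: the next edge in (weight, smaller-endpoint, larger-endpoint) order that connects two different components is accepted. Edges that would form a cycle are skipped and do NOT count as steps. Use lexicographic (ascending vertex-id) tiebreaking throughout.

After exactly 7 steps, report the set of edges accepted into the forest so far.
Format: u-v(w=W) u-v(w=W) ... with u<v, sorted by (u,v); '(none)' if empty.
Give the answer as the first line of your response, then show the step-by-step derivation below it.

0-2(w=11) 1-4(w=4) 2-4(w=3) 2-8(w=7) 3-4(w=3) 3-6(w=5) 3-7(w=6)

step 1: add edge 2-4 (w=3); MST = {2-4(w=3)}
step 2: add edge 3-4 (w=3); MST = {2-4(w=3) 3-4(w=3)}
step 3: add edge 1-4 (w=4); MST = {1-4(w=4) 2-4(w=3) 3-4(w=3)}
step 4: add edge 3-6 (w=5); MST = {1-4(w=4) 2-4(w=3) 3-4(w=3) 3-6(w=5)}
step 5: add edge 3-7 (w=6); MST = {1-4(w=4) 2-4(w=3) 3-4(w=3) 3-6(w=5) 3-7(w=6)}
step 6: add edge 2-8 (w=7); MST = {1-4(w=4) 2-4(w=3) 2-8(w=7) 3-4(w=3) 3-6(w=5) 3-7(w=6)}
step 7: add edge 0-2 (w=11); MST = {0-2(w=11) 1-4(w=4) 2-4(w=3) 2-8(w=7) 3-4(w=3) 3-6(w=5) 3-7(w=6)}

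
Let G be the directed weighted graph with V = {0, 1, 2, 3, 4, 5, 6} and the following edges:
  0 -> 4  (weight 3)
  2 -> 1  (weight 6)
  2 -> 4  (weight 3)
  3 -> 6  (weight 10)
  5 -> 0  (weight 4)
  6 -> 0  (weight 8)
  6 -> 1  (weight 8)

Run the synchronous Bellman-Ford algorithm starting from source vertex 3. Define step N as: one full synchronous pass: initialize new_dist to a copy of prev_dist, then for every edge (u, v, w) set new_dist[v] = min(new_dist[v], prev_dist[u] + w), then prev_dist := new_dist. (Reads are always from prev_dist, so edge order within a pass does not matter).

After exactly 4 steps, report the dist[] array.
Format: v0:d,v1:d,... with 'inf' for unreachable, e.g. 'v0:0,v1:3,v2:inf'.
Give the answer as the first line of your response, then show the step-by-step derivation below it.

v0:18,v1:18,v2:inf,v3:0,v4:21,v5:inf,v6:10

step 1: dist = v0:inf,v1:inf,v2:inf,v3:0,v4:inf,v5:inf,v6:10
step 2: dist = v0:18,v1:18,v2:inf,v3:0,v4:inf,v5:inf,v6:10
step 3: dist = v0:18,v1:18,v2:inf,v3:0,v4:21,v5:inf,v6:10
step 4: dist = v0:18,v1:18,v2:inf,v3:0,v4:21,v5:inf,v6:10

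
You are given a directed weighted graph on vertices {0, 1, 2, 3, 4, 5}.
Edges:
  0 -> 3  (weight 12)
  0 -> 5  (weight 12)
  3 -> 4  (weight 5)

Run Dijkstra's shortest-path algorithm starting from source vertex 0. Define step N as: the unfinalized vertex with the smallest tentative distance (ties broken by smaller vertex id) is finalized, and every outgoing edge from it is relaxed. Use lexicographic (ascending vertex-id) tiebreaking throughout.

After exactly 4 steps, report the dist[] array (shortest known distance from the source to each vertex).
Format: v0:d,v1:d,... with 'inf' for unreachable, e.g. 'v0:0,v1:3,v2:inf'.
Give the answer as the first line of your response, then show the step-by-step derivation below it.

v0:0,v1:inf,v2:inf,v3:12,v4:17,v5:12

step 1: dist = v0:0,v1:inf,v2:inf,v3:12,v4:inf,v5:12
step 2: dist = v0:0,v1:inf,v2:inf,v3:12,v4:17,v5:12
step 3: dist = v0:0,v1:inf,v2:inf,v3:12,v4:17,v5:12
step 4: dist = v0:0,v1:inf,v2:inf,v3:12,v4:17,v5:12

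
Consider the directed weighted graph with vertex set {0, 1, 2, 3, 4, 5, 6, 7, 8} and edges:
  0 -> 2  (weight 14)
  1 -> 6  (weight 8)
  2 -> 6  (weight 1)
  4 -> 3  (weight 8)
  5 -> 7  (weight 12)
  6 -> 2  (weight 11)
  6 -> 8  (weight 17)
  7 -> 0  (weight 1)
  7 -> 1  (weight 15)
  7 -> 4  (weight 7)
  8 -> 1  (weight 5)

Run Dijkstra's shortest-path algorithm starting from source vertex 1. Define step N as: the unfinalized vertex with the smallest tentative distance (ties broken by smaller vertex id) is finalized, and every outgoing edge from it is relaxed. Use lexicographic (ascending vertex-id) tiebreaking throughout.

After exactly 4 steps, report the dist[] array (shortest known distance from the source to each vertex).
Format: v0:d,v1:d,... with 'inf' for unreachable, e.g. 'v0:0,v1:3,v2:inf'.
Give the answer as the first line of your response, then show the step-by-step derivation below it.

v0:inf,v1:0,v2:19,v3:inf,v4:inf,v5:inf,v6:8,v7:inf,v8:25

step 1: dist = v0:inf,v1:0,v2:inf,v3:inf,v4:inf,v5:inf,v6:8,v7:inf,v8:inf
step 2: dist = v0:inf,v1:0,v2:19,v3:inf,v4:inf,v5:inf,v6:8,v7:inf,v8:25
step 3: dist = v0:inf,v1:0,v2:19,v3:inf,v4:inf,v5:inf,v6:8,v7:inf,v8:25
step 4: dist = v0:inf,v1:0,v2:19,v3:inf,v4:inf,v5:inf,v6:8,v7:inf,v8:25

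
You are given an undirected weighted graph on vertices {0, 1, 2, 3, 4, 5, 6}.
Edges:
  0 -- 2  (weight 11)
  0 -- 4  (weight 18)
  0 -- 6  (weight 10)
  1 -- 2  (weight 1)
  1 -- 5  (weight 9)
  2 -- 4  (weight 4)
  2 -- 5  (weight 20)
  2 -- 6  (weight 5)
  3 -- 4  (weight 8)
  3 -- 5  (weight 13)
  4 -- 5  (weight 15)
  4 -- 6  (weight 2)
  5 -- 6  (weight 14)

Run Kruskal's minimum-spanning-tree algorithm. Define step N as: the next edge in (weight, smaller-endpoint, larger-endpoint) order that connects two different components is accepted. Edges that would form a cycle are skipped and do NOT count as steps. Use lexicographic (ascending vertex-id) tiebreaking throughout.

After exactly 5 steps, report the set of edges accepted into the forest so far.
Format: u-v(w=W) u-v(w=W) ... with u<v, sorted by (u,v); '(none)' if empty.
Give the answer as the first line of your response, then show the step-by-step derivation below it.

1-2(w=1) 1-5(w=9) 2-4(w=4) 3-4(w=8) 4-6(w=2)

step 1: add edge 1-2 (w=1); MST = {1-2(w=1)}
step 2: add edge 4-6 (w=2); MST = {1-2(w=1) 4-6(w=2)}
step 3: add edge 2-4 (w=4); MST = {1-2(w=1) 2-4(w=4) 4-6(w=2)}
step 4: add edge 3-4 (w=8); MST = {1-2(w=1) 2-4(w=4) 3-4(w=8) 4-6(w=2)}
step 5: add edge 1-5 (w=9); MST = {1-2(w=1) 1-5(w=9) 2-4(w=4) 3-4(w=8) 4-6(w=2)}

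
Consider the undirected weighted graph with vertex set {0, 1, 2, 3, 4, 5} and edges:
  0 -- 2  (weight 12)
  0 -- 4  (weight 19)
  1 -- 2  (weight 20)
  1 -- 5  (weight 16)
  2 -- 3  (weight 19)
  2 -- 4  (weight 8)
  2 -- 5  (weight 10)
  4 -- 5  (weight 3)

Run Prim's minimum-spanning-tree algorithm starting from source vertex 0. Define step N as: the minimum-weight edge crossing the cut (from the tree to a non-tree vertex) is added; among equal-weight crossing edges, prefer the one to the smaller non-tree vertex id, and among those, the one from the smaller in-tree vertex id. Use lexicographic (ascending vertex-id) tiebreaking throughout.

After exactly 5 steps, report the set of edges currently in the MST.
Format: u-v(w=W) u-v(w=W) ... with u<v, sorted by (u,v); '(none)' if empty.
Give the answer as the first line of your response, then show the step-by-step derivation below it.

0-2(w=12) 1-5(w=16) 2-3(w=19) 2-4(w=8) 4-5(w=3)

step 1: add edge 0-2 (w=12); MST = {0-2(w=12)}
step 2: add edge 2-4 (w=8); MST = {0-2(w=12) 2-4(w=8)}
step 3: add edge 4-5 (w=3); MST = {0-2(w=12) 2-4(w=8) 4-5(w=3)}
step 4: add edge 1-5 (w=16); MST = {0-2(w=12) 1-5(w=16) 2-4(w=8) 4-5(w=3)}
step 5: add edge 2-3 (w=19); MST = {0-2(w=12) 1-5(w=16) 2-3(w=19) 2-4(w=8) 4-5(w=3)}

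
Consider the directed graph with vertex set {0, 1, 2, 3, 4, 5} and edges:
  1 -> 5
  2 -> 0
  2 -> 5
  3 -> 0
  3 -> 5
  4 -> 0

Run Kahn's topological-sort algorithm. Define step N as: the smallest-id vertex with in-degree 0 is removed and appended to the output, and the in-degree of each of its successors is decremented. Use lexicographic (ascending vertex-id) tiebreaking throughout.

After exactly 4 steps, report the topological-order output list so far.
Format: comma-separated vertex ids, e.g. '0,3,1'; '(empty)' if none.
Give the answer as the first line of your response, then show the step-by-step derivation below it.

1,2,3,4

step 1: output 1; order=[1]; indeg=(3,0,0,0,0,2)
step 2: output 2; order=[1,2]; indeg=(2,0,0,0,0,1)
step 3: output 3; order=[1,2,3]; indeg=(1,0,0,0,0,0)
step 4: output 4; order=[1,2,3,4]; indeg=(0,0,0,0,0,0)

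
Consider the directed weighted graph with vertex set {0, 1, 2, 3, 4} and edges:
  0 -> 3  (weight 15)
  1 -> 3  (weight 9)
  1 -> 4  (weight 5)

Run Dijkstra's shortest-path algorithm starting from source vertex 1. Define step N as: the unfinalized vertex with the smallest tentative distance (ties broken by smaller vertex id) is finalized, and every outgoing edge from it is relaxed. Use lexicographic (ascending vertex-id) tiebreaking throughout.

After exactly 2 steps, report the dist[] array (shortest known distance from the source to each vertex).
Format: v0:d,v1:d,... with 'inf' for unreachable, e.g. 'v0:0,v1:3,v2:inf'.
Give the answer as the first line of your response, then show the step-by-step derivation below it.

v0:inf,v1:0,v2:inf,v3:9,v4:5

step 1: dist = v0:inf,v1:0,v2:inf,v3:9,v4:5
step 2: dist = v0:inf,v1:0,v2:inf,v3:9,v4:5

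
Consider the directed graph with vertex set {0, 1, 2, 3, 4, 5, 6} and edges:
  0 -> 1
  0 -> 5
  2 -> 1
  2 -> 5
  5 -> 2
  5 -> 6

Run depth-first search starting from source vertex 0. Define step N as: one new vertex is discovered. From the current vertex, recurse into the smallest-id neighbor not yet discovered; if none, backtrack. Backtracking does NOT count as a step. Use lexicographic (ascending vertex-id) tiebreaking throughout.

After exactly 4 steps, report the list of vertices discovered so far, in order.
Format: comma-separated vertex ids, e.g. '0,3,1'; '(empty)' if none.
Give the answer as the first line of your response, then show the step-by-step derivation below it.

0,1,5,2

step 1: discover 0; path=0; order=0
step 2: discover 1; path=0>1; order=0,1
step 3: discover 5; path=0>5; order=0,1,5
step 4: discover 2; path=0>5>2; order=0,1,5,2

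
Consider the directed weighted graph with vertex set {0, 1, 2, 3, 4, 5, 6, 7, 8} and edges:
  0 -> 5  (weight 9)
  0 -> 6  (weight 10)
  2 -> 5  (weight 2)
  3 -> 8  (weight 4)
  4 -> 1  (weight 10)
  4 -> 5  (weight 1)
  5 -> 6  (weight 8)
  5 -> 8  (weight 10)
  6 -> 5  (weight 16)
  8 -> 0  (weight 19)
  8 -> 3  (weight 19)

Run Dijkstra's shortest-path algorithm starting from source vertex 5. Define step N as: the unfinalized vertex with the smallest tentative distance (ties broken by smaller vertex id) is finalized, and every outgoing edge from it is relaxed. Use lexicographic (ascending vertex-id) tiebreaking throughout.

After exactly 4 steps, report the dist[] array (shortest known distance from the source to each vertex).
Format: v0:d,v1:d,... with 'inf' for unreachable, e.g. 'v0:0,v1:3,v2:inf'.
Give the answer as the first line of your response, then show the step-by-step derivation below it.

v0:29,v1:inf,v2:inf,v3:29,v4:inf,v5:0,v6:8,v7:inf,v8:10

step 1: dist = v0:inf,v1:inf,v2:inf,v3:inf,v4:inf,v5:0,v6:8,v7:inf,v8:10
step 2: dist = v0:inf,v1:inf,v2:inf,v3:inf,v4:inf,v5:0,v6:8,v7:inf,v8:10
step 3: dist = v0:29,v1:inf,v2:inf,v3:29,v4:inf,v5:0,v6:8,v7:inf,v8:10
step 4: dist = v0:29,v1:inf,v2:inf,v3:29,v4:inf,v5:0,v6:8,v7:inf,v8:10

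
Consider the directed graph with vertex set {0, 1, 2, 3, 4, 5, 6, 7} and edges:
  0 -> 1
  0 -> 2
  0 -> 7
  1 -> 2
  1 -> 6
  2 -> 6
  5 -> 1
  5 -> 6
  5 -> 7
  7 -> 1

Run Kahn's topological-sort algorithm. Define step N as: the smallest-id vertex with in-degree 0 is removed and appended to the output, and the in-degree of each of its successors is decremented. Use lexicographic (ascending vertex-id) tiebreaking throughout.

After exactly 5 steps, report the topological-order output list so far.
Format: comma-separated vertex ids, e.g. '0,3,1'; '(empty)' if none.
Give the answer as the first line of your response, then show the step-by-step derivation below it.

0,3,4,5,7

step 1: output 0; order=[0]; indeg=(0,2,1,0,0,0,3,1)
step 2: output 3; order=[0,3]; indeg=(0,2,1,0,0,0,3,1)
step 3: output 4; order=[0,3,4]; indeg=(0,2,1,0,0,0,3,1)
step 4: output 5; order=[0,3,4,5]; indeg=(0,1,1,0,0,0,2,0)
step 5: output 7; order=[0,3,4,5,7]; indeg=(0,0,1,0,0,0,2,0)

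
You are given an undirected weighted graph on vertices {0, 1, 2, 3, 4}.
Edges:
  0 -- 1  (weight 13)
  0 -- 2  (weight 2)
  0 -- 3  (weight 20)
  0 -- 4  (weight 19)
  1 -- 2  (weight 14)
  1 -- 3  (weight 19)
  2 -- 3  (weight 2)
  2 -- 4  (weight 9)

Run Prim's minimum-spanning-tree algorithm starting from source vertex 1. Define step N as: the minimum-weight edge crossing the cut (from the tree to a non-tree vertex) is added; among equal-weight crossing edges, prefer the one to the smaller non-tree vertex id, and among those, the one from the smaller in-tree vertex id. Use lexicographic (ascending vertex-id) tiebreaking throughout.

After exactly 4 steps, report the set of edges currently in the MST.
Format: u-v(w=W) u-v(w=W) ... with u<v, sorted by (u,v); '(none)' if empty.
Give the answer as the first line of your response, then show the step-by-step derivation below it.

0-1(w=13) 0-2(w=2) 2-3(w=2) 2-4(w=9)

step 1: add edge 0-1 (w=13); MST = {0-1(w=13)}
step 2: add edge 0-2 (w=2); MST = {0-1(w=13) 0-2(w=2)}
step 3: add edge 2-3 (w=2); MST = {0-1(w=13) 0-2(w=2) 2-3(w=2)}
step 4: add edge 2-4 (w=9); MST = {0-1(w=13) 0-2(w=2) 2-3(w=2) 2-4(w=9)}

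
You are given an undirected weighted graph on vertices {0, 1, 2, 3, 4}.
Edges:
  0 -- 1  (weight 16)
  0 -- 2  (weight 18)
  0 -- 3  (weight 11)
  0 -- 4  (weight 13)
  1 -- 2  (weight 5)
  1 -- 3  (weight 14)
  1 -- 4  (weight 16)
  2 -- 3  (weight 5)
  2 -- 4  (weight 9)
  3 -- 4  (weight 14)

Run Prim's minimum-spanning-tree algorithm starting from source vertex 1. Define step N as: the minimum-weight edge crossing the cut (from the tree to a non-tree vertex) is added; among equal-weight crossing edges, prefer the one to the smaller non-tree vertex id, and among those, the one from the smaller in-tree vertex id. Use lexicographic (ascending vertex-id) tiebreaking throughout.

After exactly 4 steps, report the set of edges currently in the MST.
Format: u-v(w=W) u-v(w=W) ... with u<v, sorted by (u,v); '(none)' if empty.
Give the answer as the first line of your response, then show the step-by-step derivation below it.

0-3(w=11) 1-2(w=5) 2-3(w=5) 2-4(w=9)

step 1: add edge 1-2 (w=5); MST = {1-2(w=5)}
step 2: add edge 2-3 (w=5); MST = {1-2(w=5) 2-3(w=5)}
step 3: add edge 2-4 (w=9); MST = {1-2(w=5) 2-3(w=5) 2-4(w=9)}
step 4: add edge 0-3 (w=11); MST = {0-3(w=11) 1-2(w=5) 2-3(w=5) 2-4(w=9)}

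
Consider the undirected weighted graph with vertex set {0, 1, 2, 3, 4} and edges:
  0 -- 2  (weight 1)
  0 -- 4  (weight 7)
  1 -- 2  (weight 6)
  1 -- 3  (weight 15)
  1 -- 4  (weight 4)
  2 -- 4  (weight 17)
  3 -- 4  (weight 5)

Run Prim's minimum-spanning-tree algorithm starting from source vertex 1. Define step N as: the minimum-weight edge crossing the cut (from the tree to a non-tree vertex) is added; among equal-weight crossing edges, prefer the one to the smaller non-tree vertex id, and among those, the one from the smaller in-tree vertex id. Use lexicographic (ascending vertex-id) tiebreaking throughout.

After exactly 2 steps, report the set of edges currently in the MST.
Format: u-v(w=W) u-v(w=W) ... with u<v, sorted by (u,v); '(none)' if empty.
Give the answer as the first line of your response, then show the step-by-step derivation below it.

1-4(w=4) 3-4(w=5)

step 1: add edge 1-4 (w=4); MST = {1-4(w=4)}
step 2: add edge 3-4 (w=5); MST = {1-4(w=4) 3-4(w=5)}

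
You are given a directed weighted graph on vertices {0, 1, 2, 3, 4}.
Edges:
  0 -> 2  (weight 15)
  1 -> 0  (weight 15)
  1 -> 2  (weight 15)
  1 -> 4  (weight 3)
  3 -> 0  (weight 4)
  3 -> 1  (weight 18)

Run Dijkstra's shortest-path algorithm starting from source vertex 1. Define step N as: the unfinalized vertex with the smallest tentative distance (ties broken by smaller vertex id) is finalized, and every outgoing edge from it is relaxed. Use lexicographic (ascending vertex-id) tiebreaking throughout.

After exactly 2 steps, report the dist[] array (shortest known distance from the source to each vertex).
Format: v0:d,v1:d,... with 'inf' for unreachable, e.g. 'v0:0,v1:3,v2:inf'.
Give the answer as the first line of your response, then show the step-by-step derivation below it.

v0:15,v1:0,v2:15,v3:inf,v4:3

step 1: dist = v0:15,v1:0,v2:15,v3:inf,v4:3
step 2: dist = v0:15,v1:0,v2:15,v3:inf,v4:3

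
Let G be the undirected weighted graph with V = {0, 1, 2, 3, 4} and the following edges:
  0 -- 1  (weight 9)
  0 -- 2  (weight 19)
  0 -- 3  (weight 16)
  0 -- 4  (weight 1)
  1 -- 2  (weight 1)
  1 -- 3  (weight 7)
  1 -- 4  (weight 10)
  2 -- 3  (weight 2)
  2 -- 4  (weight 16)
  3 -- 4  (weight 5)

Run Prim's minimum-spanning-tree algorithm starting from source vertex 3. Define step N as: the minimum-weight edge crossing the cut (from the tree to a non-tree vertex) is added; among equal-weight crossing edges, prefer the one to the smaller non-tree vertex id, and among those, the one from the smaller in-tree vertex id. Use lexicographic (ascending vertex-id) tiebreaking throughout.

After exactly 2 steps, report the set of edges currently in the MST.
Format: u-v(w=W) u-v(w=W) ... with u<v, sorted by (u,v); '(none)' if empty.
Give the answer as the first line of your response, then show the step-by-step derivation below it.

1-2(w=1) 2-3(w=2)

step 1: add edge 2-3 (w=2); MST = {2-3(w=2)}
step 2: add edge 1-2 (w=1); MST = {1-2(w=1) 2-3(w=2)}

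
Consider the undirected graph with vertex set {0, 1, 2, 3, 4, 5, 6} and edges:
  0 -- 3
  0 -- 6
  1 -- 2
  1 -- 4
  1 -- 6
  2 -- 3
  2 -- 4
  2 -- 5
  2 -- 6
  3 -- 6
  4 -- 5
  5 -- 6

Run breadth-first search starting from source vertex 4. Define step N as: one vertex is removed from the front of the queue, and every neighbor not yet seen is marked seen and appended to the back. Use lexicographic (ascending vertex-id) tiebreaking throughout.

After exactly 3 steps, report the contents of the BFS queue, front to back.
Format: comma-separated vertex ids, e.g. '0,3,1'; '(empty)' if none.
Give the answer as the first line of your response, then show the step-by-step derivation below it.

5,6,3

step 1: dequeue 4; queue=[1,2,5]; order=4
step 2: dequeue 1; queue=[2,5,6]; order=4,1
step 3: dequeue 2; queue=[5,6,3]; order=4,1,2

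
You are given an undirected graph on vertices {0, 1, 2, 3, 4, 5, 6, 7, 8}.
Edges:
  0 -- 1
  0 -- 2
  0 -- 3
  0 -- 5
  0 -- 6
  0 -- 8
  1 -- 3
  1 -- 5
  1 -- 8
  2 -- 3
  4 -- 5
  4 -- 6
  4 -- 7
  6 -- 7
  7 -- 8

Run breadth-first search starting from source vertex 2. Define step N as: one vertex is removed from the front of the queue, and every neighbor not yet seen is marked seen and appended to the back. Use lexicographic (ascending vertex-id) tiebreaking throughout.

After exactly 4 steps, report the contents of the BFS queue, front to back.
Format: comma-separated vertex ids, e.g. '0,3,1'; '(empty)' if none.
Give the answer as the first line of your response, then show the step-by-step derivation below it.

5,6,8

step 1: dequeue 2; queue=[0,3]; order=2
step 2: dequeue 0; queue=[3,1,5,6,8]; order=2,0
step 3: dequeue 3; queue=[1,5,6,8]; order=2,0,3
step 4: dequeue 1; queue=[5,6,8]; order=2,0,3,1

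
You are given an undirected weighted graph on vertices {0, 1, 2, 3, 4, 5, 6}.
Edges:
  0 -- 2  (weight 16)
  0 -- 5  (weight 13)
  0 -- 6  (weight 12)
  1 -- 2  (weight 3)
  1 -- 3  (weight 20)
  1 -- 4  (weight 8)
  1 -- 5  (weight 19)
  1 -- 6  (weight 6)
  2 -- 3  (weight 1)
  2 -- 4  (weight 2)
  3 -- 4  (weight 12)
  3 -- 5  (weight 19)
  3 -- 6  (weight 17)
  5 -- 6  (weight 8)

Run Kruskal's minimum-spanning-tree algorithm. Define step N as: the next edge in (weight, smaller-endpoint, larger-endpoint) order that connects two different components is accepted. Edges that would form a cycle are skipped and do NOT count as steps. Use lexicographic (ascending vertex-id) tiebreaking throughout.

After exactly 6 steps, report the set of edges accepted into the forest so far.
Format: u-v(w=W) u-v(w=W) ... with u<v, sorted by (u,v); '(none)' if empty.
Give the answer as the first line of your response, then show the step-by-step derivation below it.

0-6(w=12) 1-2(w=3) 1-6(w=6) 2-3(w=1) 2-4(w=2) 5-6(w=8)

step 1: add edge 2-3 (w=1); MST = {2-3(w=1)}
step 2: add edge 2-4 (w=2); MST = {2-3(w=1) 2-4(w=2)}
step 3: add edge 1-2 (w=3); MST = {1-2(w=3) 2-3(w=1) 2-4(w=2)}
step 4: add edge 1-6 (w=6); MST = {1-2(w=3) 1-6(w=6) 2-3(w=1) 2-4(w=2)}
step 5: add edge 5-6 (w=8); MST = {1-2(w=3) 1-6(w=6) 2-3(w=1) 2-4(w=2) 5-6(w=8)}
step 6: add edge 0-6 (w=12); MST = {0-6(w=12) 1-2(w=3) 1-6(w=6) 2-3(w=1) 2-4(w=2) 5-6(w=8)}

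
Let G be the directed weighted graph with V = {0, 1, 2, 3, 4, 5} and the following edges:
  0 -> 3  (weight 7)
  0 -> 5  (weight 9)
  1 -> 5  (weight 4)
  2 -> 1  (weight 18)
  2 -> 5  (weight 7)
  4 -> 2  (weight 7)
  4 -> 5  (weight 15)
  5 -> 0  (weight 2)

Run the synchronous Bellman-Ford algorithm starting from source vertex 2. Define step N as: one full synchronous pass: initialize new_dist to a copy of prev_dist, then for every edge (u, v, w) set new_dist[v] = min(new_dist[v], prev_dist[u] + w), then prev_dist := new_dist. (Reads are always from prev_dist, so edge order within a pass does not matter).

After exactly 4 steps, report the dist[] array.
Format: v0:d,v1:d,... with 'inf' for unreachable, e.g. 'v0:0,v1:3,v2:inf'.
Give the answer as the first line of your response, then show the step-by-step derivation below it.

v0:9,v1:18,v2:0,v3:16,v4:inf,v5:7

step 1: dist = v0:inf,v1:18,v2:0,v3:inf,v4:inf,v5:7
step 2: dist = v0:9,v1:18,v2:0,v3:inf,v4:inf,v5:7
step 3: dist = v0:9,v1:18,v2:0,v3:16,v4:inf,v5:7
step 4: dist = v0:9,v1:18,v2:0,v3:16,v4:inf,v5:7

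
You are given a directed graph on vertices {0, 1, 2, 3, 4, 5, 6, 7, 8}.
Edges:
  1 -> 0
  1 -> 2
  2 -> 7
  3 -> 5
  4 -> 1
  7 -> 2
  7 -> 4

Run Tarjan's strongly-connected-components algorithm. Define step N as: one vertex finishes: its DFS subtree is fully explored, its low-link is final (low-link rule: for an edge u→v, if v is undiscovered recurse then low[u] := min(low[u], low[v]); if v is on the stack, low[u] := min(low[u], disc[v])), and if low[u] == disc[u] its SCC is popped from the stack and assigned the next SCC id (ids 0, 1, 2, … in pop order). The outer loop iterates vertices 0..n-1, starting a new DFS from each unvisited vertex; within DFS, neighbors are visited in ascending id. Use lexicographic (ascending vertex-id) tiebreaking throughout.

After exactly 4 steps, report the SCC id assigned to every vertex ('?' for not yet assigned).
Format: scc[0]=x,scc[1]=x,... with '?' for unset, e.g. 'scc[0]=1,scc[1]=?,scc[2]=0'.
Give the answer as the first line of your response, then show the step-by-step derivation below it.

scc[0]=0,scc[1]=?,scc[2]=?,scc[3]=?,scc[4]=?,scc[5]=?,scc[6]=?,scc[7]=?,scc[8]=?

step 1: low=(low[0]=0,low[1]=?,low[2]=?,low[3]=?,low[4]=?,low[5]=?,low[6]=?,low[7]=?,low[8]=?); scc=(scc[0]=0,scc[1]=?,scc[2]=?,scc[3]=?,scc[4]=?,scc[5]=?,scc[6]=?,scc[7]=?,scc[8]=?)
step 2: low=(low[0]=0,low[1]=1,low[2]=2,low[3]=?,low[4]=1,low[5]=?,low[6]=?,low[7]=2,low[8]=?); scc=(scc[0]=0,scc[1]=?,scc[2]=?,scc[3]=?,scc[4]=?,scc[5]=?,scc[6]=?,scc[7]=?,scc[8]=?)
step 3: low=(low[0]=0,low[1]=1,low[2]=2,low[3]=?,low[4]=1,low[5]=?,low[6]=?,low[7]=1,low[8]=?); scc=(scc[0]=0,scc[1]=?,scc[2]=?,scc[3]=?,scc[4]=?,scc[5]=?,scc[6]=?,scc[7]=?,scc[8]=?)
step 4: low=(low[0]=0,low[1]=1,low[2]=1,low[3]=?,low[4]=1,low[5]=?,low[6]=?,low[7]=1,low[8]=?); scc=(scc[0]=0,scc[1]=?,scc[2]=?,scc[3]=?,scc[4]=?,scc[5]=?,scc[6]=?,scc[7]=?,scc[8]=?)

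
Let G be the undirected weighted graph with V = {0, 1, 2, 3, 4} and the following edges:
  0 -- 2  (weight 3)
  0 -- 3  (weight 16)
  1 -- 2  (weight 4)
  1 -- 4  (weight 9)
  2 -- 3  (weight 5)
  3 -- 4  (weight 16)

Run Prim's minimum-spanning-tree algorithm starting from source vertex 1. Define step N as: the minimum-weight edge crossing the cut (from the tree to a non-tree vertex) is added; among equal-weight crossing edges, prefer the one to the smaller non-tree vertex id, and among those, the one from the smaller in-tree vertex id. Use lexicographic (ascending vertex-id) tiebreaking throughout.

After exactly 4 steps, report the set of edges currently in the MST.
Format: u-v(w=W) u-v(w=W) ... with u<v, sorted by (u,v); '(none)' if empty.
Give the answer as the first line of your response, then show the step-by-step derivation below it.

0-2(w=3) 1-2(w=4) 1-4(w=9) 2-3(w=5)

step 1: add edge 1-2 (w=4); MST = {1-2(w=4)}
step 2: add edge 0-2 (w=3); MST = {0-2(w=3) 1-2(w=4)}
step 3: add edge 2-3 (w=5); MST = {0-2(w=3) 1-2(w=4) 2-3(w=5)}
step 4: add edge 1-4 (w=9); MST = {0-2(w=3) 1-2(w=4) 1-4(w=9) 2-3(w=5)}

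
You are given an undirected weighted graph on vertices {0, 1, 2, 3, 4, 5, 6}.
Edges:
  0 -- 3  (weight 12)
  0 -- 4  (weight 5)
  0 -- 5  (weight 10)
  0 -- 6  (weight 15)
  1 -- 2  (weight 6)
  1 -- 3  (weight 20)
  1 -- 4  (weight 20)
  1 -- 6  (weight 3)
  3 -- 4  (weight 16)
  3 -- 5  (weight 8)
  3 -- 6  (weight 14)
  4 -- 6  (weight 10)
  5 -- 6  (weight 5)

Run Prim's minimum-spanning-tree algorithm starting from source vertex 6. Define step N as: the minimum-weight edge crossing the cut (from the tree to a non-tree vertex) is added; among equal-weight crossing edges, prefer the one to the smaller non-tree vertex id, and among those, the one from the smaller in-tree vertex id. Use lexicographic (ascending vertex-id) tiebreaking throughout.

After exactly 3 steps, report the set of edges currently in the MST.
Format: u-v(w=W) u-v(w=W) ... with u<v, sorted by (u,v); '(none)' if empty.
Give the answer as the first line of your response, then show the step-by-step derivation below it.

1-2(w=6) 1-6(w=3) 5-6(w=5)

step 1: add edge 1-6 (w=3); MST = {1-6(w=3)}
step 2: add edge 5-6 (w=5); MST = {1-6(w=3) 5-6(w=5)}
step 3: add edge 1-2 (w=6); MST = {1-2(w=6) 1-6(w=3) 5-6(w=5)}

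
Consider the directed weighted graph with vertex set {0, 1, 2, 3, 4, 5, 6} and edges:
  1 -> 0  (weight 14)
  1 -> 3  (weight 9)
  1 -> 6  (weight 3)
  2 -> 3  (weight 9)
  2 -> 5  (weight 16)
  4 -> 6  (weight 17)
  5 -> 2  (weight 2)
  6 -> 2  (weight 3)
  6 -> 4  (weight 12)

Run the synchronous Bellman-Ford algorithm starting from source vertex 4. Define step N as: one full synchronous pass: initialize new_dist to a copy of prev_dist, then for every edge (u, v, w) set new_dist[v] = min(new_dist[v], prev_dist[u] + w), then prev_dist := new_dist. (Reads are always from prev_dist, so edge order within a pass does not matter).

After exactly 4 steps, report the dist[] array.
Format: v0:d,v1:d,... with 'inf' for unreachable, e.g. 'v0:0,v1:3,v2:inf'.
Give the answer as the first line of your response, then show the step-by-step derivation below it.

v0:inf,v1:inf,v2:20,v3:29,v4:0,v5:36,v6:17

step 1: dist = v0:inf,v1:inf,v2:inf,v3:inf,v4:0,v5:inf,v6:17
step 2: dist = v0:inf,v1:inf,v2:20,v3:inf,v4:0,v5:inf,v6:17
step 3: dist = v0:inf,v1:inf,v2:20,v3:29,v4:0,v5:36,v6:17
step 4: dist = v0:inf,v1:inf,v2:20,v3:29,v4:0,v5:36,v6:17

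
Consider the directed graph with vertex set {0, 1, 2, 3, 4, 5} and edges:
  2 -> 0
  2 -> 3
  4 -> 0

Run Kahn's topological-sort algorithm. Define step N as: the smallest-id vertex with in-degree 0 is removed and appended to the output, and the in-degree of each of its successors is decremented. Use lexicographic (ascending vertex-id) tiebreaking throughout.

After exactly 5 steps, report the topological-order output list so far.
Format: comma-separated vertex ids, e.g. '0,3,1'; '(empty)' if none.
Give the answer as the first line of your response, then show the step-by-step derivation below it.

1,2,3,4,0

step 1: output 1; order=[1]; indeg=(2,0,0,1,0,0)
step 2: output 2; order=[1,2]; indeg=(1,0,0,0,0,0)
step 3: output 3; order=[1,2,3]; indeg=(1,0,0,0,0,0)
step 4: output 4; order=[1,2,3,4]; indeg=(0,0,0,0,0,0)
step 5: output 0; order=[1,2,3,4,0]; indeg=(0,0,0,0,0,0)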